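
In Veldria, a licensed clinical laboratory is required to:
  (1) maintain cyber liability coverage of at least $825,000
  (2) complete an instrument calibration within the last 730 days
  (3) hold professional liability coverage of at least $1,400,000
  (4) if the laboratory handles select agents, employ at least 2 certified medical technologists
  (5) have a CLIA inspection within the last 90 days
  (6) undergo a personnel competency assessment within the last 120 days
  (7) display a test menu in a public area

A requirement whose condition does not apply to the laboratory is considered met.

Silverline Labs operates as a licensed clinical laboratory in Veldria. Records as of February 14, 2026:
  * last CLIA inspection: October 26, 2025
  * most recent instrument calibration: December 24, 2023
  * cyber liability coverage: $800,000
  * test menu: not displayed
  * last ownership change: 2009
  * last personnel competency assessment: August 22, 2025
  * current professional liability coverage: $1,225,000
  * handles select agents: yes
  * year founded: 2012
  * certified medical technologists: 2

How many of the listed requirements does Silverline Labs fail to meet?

1. cyber liability coverage $800,000 < $825,000 → not met
2. instrument calibration 783 days ago vs limit 730 → not met
3. professional liability coverage $1,225,000 < $1,400,000 → not met
4. condition 'handles select agents' holds; certified medical technologists 2 ≥ 2 → met
5. CLIA inspection 111 days ago vs limit 90 → not met
6. personnel competency assessment 176 days ago vs limit 120 → not met
7. test menu absent → not met
Not met: 6 of 7

6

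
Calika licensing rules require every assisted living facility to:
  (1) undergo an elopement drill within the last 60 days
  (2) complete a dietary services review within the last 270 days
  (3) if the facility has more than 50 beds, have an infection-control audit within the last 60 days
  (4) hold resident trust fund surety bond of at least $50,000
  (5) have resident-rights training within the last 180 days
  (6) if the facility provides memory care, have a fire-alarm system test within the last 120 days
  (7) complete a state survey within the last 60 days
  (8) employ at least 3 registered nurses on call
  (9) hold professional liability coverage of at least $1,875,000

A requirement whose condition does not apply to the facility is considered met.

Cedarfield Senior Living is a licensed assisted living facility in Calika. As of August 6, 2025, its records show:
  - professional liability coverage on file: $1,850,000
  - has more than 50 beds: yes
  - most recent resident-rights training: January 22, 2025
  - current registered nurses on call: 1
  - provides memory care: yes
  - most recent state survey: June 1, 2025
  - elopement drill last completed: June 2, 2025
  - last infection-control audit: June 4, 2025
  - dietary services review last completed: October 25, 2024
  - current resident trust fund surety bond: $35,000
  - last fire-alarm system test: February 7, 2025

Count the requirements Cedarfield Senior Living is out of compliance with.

9

1. elopement drill 65 days ago vs limit 60 → not met
2. dietary services review 285 days ago vs limit 270 → not met
3. condition 'has more than 50 beds' holds; infection-control audit 63 days ago vs limit 60 → not met
4. resident trust fund surety bond $35,000 < $50,000 → not met
5. resident-rights training 196 days ago vs limit 180 → not met
6. condition 'provides memory care' holds; fire-alarm system test 180 days ago vs limit 120 → not met
7. state survey 66 days ago vs limit 60 → not met
8. registered nurses on call 1 < 3 → not met
9. professional liability coverage $1,850,000 < $1,875,000 → not met
Not met: 9 of 9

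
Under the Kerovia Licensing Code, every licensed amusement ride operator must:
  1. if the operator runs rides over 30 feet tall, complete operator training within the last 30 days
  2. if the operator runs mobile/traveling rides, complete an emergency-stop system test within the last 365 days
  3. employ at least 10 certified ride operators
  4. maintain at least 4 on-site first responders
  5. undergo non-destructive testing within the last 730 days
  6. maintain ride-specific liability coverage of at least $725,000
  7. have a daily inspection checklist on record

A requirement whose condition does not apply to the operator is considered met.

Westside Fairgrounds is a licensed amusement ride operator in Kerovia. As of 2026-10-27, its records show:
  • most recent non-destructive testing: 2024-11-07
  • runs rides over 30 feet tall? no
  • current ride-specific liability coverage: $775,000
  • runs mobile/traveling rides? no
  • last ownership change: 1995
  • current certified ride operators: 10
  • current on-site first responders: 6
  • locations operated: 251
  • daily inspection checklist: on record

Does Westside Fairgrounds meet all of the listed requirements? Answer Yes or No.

Yes

1. condition 'runs rides over 30 feet tall' does not hold → requirement n/a → met
2. condition 'runs mobile/traveling rides' does not hold → requirement n/a → met
3. certified ride operators 10 ≥ 10 → met
4. on-site first responders 6 ≥ 4 → met
5. non-destructive testing 719 days ago vs limit 730 → met
6. ride-specific liability coverage $775,000 ≥ $725,000 → met
7. daily inspection checklist present → met
All met.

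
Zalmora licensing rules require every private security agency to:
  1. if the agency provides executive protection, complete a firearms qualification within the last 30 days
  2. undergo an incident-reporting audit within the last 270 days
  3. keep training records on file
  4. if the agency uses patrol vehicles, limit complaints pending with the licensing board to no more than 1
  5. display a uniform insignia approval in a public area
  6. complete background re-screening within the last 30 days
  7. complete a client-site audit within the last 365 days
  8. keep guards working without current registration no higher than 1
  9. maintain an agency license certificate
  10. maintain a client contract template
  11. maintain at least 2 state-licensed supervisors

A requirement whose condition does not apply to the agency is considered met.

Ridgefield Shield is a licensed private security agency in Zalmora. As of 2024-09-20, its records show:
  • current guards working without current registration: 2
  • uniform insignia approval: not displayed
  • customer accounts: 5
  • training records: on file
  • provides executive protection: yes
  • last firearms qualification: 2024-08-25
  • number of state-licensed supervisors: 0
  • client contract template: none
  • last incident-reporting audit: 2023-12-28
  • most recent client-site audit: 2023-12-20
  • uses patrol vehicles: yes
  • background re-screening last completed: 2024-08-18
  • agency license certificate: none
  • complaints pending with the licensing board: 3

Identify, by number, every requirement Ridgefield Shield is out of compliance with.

1. condition 'provides executive protection' holds; firearms qualification 26 days ago vs limit 30 → met
2. incident-reporting audit 267 days ago vs limit 270 → met
3. training records present → met
4. condition 'uses patrol vehicles' holds; complaints pending with the licensing board 3 > 1 → not met
5. uniform insignia approval absent → not met
6. background re-screening 33 days ago vs limit 30 → not met
7. client-site audit 275 days ago vs limit 365 → met
8. guards working without current registration 2 > 1 → not met
9. agency license certificate absent → not met
10. client contract template absent → not met
11. state-licensed supervisors 0 < 2 → not met
Not met: 4, 5, 6, 8, 9, 10, 11

4, 5, 6, 8, 9, 10, 11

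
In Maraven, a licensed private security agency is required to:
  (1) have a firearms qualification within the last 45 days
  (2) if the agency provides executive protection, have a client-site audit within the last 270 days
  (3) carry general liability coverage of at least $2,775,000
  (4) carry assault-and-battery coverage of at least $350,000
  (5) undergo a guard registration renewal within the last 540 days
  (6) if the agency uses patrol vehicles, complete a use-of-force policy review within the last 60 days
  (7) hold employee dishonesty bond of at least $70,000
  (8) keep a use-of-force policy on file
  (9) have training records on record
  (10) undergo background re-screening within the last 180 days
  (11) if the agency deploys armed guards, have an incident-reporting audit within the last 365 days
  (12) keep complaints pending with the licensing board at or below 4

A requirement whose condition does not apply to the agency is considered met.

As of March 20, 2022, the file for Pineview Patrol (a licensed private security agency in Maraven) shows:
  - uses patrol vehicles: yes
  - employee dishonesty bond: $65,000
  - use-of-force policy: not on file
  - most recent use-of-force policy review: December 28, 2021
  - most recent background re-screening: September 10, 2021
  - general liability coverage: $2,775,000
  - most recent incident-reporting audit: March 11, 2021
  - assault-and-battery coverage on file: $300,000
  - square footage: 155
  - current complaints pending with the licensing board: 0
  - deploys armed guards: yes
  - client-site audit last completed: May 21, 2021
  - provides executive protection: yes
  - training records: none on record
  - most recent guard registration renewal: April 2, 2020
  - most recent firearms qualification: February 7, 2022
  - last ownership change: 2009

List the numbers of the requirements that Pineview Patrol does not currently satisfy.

1. firearms qualification 41 days ago vs limit 45 → met
2. condition 'provides executive protection' holds; client-site audit 303 days ago vs limit 270 → not met
3. general liability coverage $2,775,000 ≥ $2,775,000 → met
4. assault-and-battery coverage $300,000 < $350,000 → not met
5. guard registration renewal 717 days ago vs limit 540 → not met
6. condition 'uses patrol vehicles' holds; use-of-force policy review 82 days ago vs limit 60 → not met
7. employee dishonesty bond $65,000 < $70,000 → not met
8. use-of-force policy absent → not met
9. training records absent → not met
10. background re-screening 191 days ago vs limit 180 → not met
11. condition 'deploys armed guards' holds; incident-reporting audit 374 days ago vs limit 365 → not met
12. complaints pending with the licensing board 0 ≤ 4 → met
Not met: 2, 4, 5, 6, 7, 8, 9, 10, 11

2, 4, 5, 6, 7, 8, 9, 10, 11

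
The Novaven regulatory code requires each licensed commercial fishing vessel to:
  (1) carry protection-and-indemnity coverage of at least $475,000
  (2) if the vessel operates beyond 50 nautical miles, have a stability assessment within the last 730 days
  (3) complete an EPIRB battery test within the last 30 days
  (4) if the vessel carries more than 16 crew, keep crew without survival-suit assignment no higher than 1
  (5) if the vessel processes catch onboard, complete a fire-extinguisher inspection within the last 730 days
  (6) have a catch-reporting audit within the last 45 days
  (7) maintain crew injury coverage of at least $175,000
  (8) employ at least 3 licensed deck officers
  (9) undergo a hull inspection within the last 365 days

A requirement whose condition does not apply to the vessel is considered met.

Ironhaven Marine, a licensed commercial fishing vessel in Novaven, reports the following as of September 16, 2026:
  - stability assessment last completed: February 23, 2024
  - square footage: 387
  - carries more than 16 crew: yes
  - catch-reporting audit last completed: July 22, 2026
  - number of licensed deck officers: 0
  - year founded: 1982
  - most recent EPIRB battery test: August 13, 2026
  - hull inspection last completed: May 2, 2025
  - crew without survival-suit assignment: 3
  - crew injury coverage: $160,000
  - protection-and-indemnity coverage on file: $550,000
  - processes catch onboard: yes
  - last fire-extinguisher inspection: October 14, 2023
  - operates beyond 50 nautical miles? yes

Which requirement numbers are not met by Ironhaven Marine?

1. protection-and-indemnity coverage $550,000 ≥ $475,000 → met
2. condition 'operates beyond 50 nautical miles' holds; stability assessment 936 days ago vs limit 730 → not met
3. EPIRB battery test 34 days ago vs limit 30 → not met
4. condition 'carries more than 16 crew' holds; crew without survival-suit assignment 3 > 1 → not met
5. condition 'processes catch onboard' holds; fire-extinguisher inspection 1068 days ago vs limit 730 → not met
6. catch-reporting audit 56 days ago vs limit 45 → not met
7. crew injury coverage $160,000 < $175,000 → not met
8. licensed deck officers 0 < 3 → not met
9. hull inspection 502 days ago vs limit 365 → not met
Not met: 2, 3, 4, 5, 6, 7, 8, 9

2, 3, 4, 5, 6, 7, 8, 9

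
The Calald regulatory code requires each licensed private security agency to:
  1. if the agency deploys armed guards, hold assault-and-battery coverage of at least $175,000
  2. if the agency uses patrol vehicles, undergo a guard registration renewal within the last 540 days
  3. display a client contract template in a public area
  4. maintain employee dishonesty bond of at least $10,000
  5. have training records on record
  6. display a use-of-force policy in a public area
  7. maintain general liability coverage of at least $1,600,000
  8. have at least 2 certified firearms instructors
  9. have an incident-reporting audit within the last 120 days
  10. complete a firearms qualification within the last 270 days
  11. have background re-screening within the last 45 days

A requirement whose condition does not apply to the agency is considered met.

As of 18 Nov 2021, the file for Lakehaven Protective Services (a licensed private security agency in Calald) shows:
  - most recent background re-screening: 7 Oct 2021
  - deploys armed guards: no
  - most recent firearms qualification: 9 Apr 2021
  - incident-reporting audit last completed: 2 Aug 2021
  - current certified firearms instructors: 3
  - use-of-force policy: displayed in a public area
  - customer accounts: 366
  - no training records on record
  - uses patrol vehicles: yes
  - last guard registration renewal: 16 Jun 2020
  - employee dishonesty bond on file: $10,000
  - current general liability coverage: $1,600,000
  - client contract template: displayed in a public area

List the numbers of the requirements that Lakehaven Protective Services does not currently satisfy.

1. condition 'deploys armed guards' does not hold → requirement n/a → met
2. condition 'uses patrol vehicles' holds; guard registration renewal 520 days ago vs limit 540 → met
3. client contract template present → met
4. employee dishonesty bond $10,000 ≥ $10,000 → met
5. training records absent → not met
6. use-of-force policy present → met
7. general liability coverage $1,600,000 ≥ $1,600,000 → met
8. certified firearms instructors 3 ≥ 2 → met
9. incident-reporting audit 108 days ago vs limit 120 → met
10. firearms qualification 223 days ago vs limit 270 → met
11. background re-screening 42 days ago vs limit 45 → met
Not met: 5

5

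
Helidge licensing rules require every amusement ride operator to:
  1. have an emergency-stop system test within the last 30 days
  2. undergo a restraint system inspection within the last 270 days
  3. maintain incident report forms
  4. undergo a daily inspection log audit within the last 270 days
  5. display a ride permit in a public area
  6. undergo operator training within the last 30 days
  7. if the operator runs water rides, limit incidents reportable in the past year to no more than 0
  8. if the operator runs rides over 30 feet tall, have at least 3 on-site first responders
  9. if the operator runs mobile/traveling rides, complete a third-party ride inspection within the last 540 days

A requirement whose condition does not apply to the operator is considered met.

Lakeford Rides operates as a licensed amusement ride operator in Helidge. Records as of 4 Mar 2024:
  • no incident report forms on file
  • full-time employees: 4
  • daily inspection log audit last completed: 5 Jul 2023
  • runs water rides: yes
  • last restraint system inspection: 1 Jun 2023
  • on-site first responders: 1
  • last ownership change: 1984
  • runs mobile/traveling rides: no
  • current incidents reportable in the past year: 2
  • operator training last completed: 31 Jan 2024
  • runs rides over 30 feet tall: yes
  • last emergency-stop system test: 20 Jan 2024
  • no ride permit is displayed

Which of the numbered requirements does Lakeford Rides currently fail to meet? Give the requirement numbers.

1, 2, 3, 5, 6, 7, 8

1. emergency-stop system test 44 days ago vs limit 30 → not met
2. restraint system inspection 277 days ago vs limit 270 → not met
3. incident report forms absent → not met
4. daily inspection log audit 243 days ago vs limit 270 → met
5. ride permit absent → not met
6. operator training 33 days ago vs limit 30 → not met
7. condition 'runs water rides' holds; incidents reportable in the past year 2 > 0 → not met
8. condition 'runs rides over 30 feet tall' holds; on-site first responders 1 < 3 → not met
9. condition 'runs mobile/traveling rides' does not hold → requirement n/a → met
Not met: 1, 2, 3, 5, 6, 7, 8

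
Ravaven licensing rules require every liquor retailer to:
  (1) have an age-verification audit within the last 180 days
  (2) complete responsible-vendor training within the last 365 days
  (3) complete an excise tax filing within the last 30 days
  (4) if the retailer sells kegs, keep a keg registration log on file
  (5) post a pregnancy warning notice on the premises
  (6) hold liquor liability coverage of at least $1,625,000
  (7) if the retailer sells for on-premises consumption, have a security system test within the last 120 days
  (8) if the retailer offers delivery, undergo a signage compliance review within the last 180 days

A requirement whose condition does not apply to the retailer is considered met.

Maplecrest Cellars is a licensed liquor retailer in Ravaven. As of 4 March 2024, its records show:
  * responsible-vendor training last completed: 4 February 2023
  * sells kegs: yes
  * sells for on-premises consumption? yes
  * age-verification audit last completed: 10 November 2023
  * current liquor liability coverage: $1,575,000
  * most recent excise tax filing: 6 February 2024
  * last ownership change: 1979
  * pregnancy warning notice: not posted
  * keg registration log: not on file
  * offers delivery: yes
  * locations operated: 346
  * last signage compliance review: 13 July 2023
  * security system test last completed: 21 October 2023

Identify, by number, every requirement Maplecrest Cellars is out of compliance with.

2, 4, 5, 6, 7, 8

1. age-verification audit 115 days ago vs limit 180 → met
2. responsible-vendor training 394 days ago vs limit 365 → not met
3. excise tax filing 27 days ago vs limit 30 → met
4. condition 'sells kegs' holds; keg registration log absent → not met
5. pregnancy warning notice absent → not met
6. liquor liability coverage $1,575,000 < $1,625,000 → not met
7. condition 'sells for on-premises consumption' holds; security system test 135 days ago vs limit 120 → not met
8. condition 'offers delivery' holds; signage compliance review 235 days ago vs limit 180 → not met
Not met: 2, 4, 5, 6, 7, 8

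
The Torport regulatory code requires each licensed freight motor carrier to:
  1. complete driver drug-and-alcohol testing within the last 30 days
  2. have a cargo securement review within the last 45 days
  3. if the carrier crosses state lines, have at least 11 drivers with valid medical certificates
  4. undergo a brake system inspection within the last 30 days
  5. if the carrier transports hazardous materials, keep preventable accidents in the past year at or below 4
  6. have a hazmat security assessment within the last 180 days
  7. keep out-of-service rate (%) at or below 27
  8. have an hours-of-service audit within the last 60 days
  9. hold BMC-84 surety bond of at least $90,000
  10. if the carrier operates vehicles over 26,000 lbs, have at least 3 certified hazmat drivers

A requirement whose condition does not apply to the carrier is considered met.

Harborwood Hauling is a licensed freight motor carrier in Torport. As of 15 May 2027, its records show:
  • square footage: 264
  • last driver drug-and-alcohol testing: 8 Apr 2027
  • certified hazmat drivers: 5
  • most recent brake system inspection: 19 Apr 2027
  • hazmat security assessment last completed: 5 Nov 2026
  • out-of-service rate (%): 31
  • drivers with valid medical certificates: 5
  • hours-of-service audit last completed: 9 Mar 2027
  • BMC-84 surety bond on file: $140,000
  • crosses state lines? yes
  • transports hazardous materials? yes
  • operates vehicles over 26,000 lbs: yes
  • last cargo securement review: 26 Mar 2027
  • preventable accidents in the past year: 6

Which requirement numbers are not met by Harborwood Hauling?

1, 2, 3, 5, 6, 7, 8

1. driver drug-and-alcohol testing 37 days ago vs limit 30 → not met
2. cargo securement review 50 days ago vs limit 45 → not met
3. condition 'crosses state lines' holds; drivers with valid medical certificates 5 < 11 → not met
4. brake system inspection 26 days ago vs limit 30 → met
5. condition 'transports hazardous materials' holds; preventable accidents in the past year 6 > 4 → not met
6. hazmat security assessment 191 days ago vs limit 180 → not met
7. out-of-service rate (%) 31 > 27 → not met
8. hours-of-service audit 67 days ago vs limit 60 → not met
9. BMC-84 surety bond $140,000 ≥ $90,000 → met
10. condition 'operates vehicles over 26,000 lbs' holds; certified hazmat drivers 5 ≥ 3 → met
Not met: 1, 2, 3, 5, 6, 7, 8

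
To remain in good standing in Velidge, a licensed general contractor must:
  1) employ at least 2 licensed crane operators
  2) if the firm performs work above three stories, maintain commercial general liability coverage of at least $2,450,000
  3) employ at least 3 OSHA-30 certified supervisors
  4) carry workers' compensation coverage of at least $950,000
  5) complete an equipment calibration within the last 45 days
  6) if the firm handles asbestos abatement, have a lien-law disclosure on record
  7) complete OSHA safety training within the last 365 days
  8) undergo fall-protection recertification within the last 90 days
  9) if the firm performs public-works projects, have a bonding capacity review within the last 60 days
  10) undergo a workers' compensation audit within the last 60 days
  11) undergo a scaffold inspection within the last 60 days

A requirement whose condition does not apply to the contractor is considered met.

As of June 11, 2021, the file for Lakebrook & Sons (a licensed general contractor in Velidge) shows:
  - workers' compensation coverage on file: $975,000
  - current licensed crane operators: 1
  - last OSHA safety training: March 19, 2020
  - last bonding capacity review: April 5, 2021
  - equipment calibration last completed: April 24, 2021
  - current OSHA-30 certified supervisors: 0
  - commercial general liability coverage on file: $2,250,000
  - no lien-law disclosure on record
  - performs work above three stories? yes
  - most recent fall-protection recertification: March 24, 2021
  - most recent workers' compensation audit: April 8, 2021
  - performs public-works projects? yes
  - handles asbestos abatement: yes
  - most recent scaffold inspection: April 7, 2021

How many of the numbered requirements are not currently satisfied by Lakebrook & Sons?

9

1. licensed crane operators 1 < 2 → not met
2. condition 'performs work above three stories' holds; commercial general liability coverage $2,250,000 < $2,450,000 → not met
3. OSHA-30 certified supervisors 0 < 3 → not met
4. workers' compensation coverage $975,000 ≥ $950,000 → met
5. equipment calibration 48 days ago vs limit 45 → not met
6. condition 'handles asbestos abatement' holds; lien-law disclosure absent → not met
7. OSHA safety training 449 days ago vs limit 365 → not met
8. fall-protection recertification 79 days ago vs limit 90 → met
9. condition 'performs public-works projects' holds; bonding capacity review 67 days ago vs limit 60 → not met
10. workers' compensation audit 64 days ago vs limit 60 → not met
11. scaffold inspection 65 days ago vs limit 60 → not met
Not met: 9 of 11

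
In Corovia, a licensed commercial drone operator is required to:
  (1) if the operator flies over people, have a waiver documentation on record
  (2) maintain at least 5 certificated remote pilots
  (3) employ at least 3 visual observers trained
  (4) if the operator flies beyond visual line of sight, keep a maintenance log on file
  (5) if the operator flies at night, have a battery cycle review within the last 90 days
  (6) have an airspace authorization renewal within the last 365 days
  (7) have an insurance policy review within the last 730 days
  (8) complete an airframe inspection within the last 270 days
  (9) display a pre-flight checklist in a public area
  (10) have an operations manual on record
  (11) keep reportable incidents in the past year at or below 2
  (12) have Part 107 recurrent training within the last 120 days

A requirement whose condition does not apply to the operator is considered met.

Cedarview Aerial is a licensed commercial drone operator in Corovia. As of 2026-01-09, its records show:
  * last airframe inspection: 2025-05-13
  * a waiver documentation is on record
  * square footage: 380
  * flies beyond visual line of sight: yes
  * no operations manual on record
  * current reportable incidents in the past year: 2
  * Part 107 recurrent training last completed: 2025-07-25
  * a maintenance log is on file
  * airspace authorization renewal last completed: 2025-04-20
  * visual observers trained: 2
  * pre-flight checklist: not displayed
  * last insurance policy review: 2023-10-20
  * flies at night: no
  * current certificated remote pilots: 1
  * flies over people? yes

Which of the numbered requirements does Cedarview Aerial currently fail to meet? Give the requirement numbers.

2, 3, 7, 9, 10, 12

1. condition 'flies over people' holds; waiver documentation present → met
2. certificated remote pilots 1 < 5 → not met
3. visual observers trained 2 < 3 → not met
4. condition 'flies beyond visual line of sight' holds; maintenance log present → met
5. condition 'flies at night' does not hold → requirement n/a → met
6. airspace authorization renewal 264 days ago vs limit 365 → met
7. insurance policy review 812 days ago vs limit 730 → not met
8. airframe inspection 241 days ago vs limit 270 → met
9. pre-flight checklist absent → not met
10. operations manual absent → not met
11. reportable incidents in the past year 2 ≤ 2 → met
12. Part 107 recurrent training 168 days ago vs limit 120 → not met
Not met: 2, 3, 7, 9, 10, 12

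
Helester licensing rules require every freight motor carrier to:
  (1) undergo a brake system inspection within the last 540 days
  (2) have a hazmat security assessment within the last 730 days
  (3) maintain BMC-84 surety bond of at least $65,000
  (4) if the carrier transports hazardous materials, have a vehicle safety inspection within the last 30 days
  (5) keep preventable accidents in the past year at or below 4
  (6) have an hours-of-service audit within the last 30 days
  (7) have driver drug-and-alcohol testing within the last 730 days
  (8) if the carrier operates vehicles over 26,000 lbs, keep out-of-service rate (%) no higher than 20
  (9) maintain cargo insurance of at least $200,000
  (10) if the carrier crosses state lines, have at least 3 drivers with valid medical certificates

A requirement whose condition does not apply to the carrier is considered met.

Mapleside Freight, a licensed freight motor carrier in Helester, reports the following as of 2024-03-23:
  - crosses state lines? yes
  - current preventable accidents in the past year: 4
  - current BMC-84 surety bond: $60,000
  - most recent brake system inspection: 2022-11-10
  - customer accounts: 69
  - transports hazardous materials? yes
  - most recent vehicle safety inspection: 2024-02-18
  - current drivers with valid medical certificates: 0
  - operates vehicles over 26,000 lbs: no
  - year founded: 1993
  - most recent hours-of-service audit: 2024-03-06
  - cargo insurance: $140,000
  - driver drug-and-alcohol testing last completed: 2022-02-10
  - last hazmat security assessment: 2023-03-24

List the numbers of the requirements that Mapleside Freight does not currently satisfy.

3, 4, 7, 9, 10

1. brake system inspection 499 days ago vs limit 540 → met
2. hazmat security assessment 365 days ago vs limit 730 → met
3. BMC-84 surety bond $60,000 < $65,000 → not met
4. condition 'transports hazardous materials' holds; vehicle safety inspection 34 days ago vs limit 30 → not met
5. preventable accidents in the past year 4 ≤ 4 → met
6. hours-of-service audit 17 days ago vs limit 30 → met
7. driver drug-and-alcohol testing 772 days ago vs limit 730 → not met
8. condition 'operates vehicles over 26,000 lbs' does not hold → requirement n/a → met
9. cargo insurance $140,000 < $200,000 → not met
10. condition 'crosses state lines' holds; drivers with valid medical certificates 0 < 3 → not met
Not met: 3, 4, 7, 9, 10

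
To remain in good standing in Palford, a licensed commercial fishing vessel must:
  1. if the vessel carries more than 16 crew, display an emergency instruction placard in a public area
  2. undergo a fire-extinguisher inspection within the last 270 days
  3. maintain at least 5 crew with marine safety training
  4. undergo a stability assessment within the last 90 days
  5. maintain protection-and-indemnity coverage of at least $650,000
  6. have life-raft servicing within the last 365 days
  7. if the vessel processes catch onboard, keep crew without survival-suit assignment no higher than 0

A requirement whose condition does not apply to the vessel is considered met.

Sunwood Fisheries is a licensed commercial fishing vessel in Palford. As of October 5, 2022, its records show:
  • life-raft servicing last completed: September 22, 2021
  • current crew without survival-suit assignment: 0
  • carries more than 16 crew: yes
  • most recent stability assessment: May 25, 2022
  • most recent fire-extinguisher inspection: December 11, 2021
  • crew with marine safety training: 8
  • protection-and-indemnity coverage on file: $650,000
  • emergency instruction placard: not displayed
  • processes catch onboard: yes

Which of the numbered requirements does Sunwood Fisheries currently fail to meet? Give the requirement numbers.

1. condition 'carries more than 16 crew' holds; emergency instruction placard absent → not met
2. fire-extinguisher inspection 298 days ago vs limit 270 → not met
3. crew with marine safety training 8 ≥ 5 → met
4. stability assessment 133 days ago vs limit 90 → not met
5. protection-and-indemnity coverage $650,000 ≥ $650,000 → met
6. life-raft servicing 378 days ago vs limit 365 → not met
7. condition 'processes catch onboard' holds; crew without survival-suit assignment 0 ≤ 0 → met
Not met: 1, 2, 4, 6

1, 2, 4, 6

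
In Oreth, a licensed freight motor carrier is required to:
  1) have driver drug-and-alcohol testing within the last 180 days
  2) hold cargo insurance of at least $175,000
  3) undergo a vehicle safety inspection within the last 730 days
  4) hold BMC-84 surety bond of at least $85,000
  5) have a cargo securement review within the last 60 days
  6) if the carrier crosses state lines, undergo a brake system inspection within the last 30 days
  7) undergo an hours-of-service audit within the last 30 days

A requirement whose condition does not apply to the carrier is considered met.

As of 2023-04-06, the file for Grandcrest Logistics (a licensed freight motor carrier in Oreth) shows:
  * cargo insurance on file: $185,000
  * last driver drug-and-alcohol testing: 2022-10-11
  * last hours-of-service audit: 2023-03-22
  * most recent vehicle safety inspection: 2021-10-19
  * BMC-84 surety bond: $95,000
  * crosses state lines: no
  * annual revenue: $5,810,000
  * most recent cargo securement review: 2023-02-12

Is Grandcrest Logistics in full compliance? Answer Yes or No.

Yes

1. driver drug-and-alcohol testing 177 days ago vs limit 180 → met
2. cargo insurance $185,000 ≥ $175,000 → met
3. vehicle safety inspection 534 days ago vs limit 730 → met
4. BMC-84 surety bond $95,000 ≥ $85,000 → met
5. cargo securement review 53 days ago vs limit 60 → met
6. condition 'crosses state lines' does not hold → requirement n/a → met
7. hours-of-service audit 15 days ago vs limit 30 → met
All met.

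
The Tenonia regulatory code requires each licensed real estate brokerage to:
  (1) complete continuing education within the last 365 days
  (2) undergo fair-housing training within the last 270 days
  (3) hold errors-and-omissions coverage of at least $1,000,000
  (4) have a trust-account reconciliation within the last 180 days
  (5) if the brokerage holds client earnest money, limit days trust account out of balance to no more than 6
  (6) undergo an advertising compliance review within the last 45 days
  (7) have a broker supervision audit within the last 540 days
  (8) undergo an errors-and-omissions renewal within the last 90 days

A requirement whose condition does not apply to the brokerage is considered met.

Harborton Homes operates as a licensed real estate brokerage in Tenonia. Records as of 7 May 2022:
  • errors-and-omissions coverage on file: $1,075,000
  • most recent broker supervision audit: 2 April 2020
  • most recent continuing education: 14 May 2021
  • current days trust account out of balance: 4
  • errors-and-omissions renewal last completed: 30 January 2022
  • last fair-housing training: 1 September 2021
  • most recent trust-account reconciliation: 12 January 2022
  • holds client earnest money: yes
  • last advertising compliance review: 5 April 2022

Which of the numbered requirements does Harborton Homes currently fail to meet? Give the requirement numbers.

1. continuing education 358 days ago vs limit 365 → met
2. fair-housing training 248 days ago vs limit 270 → met
3. errors-and-omissions coverage $1,075,000 ≥ $1,000,000 → met
4. trust-account reconciliation 115 days ago vs limit 180 → met
5. condition 'holds client earnest money' holds; days trust account out of balance 4 ≤ 6 → met
6. advertising compliance review 32 days ago vs limit 45 → met
7. broker supervision audit 765 days ago vs limit 540 → not met
8. errors-and-omissions renewal 97 days ago vs limit 90 → not met
Not met: 7, 8

7, 8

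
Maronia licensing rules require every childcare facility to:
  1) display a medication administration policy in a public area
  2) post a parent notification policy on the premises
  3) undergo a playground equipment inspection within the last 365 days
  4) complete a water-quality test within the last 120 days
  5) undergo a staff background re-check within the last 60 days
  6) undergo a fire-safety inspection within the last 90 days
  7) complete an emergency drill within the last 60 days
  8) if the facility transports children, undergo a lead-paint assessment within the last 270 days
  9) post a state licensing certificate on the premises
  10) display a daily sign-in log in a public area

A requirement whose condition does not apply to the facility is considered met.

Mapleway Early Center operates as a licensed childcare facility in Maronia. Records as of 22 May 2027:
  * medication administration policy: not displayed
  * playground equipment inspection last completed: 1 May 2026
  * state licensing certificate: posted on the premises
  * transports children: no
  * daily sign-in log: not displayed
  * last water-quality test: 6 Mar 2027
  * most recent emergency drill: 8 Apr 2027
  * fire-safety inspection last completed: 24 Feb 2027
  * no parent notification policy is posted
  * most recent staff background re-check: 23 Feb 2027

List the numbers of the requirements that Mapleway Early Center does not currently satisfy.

1, 2, 3, 5, 10

1. medication administration policy absent → not met
2. parent notification policy absent → not met
3. playground equipment inspection 386 days ago vs limit 365 → not met
4. water-quality test 77 days ago vs limit 120 → met
5. staff background re-check 88 days ago vs limit 60 → not met
6. fire-safety inspection 87 days ago vs limit 90 → met
7. emergency drill 44 days ago vs limit 60 → met
8. condition 'transports children' does not hold → requirement n/a → met
9. state licensing certificate present → met
10. daily sign-in log absent → not met
Not met: 1, 2, 3, 5, 10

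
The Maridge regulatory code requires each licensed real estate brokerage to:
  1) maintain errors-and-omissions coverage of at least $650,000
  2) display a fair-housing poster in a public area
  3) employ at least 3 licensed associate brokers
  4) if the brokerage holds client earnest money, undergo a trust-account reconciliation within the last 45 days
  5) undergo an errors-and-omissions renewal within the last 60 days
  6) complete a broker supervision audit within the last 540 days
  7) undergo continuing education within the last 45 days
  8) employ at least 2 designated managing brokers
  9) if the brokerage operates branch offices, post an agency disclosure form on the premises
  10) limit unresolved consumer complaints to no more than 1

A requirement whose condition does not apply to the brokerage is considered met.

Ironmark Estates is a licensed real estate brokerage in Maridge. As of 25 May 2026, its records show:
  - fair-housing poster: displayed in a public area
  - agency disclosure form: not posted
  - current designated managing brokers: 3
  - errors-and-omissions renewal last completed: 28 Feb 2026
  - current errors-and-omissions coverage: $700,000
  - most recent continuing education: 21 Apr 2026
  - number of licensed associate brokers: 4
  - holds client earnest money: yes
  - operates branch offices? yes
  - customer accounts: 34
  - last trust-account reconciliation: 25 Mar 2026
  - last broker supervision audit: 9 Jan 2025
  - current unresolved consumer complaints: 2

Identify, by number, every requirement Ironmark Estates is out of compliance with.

4, 5, 9, 10

1. errors-and-omissions coverage $700,000 ≥ $650,000 → met
2. fair-housing poster present → met
3. licensed associate brokers 4 ≥ 3 → met
4. condition 'holds client earnest money' holds; trust-account reconciliation 61 days ago vs limit 45 → not met
5. errors-and-omissions renewal 86 days ago vs limit 60 → not met
6. broker supervision audit 501 days ago vs limit 540 → met
7. continuing education 34 days ago vs limit 45 → met
8. designated managing brokers 3 ≥ 2 → met
9. condition 'operates branch offices' holds; agency disclosure form absent → not met
10. unresolved consumer complaints 2 > 1 → not met
Not met: 4, 5, 9, 10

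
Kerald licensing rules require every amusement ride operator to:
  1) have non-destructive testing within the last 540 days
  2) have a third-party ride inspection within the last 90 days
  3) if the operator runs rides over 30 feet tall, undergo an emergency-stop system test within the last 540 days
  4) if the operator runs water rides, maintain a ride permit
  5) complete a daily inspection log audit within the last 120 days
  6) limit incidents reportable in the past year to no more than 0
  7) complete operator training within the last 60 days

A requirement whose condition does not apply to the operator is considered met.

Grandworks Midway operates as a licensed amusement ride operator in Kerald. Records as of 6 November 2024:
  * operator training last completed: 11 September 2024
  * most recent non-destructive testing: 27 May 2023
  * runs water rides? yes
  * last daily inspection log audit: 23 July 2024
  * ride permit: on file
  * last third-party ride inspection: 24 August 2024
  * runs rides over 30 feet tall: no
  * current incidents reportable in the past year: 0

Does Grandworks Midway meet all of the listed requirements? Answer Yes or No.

Yes

1. non-destructive testing 529 days ago vs limit 540 → met
2. third-party ride inspection 74 days ago vs limit 90 → met
3. condition 'runs rides over 30 feet tall' does not hold → requirement n/a → met
4. condition 'runs water rides' holds; ride permit present → met
5. daily inspection log audit 106 days ago vs limit 120 → met
6. incidents reportable in the past year 0 ≤ 0 → met
7. operator training 56 days ago vs limit 60 → met
All met.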